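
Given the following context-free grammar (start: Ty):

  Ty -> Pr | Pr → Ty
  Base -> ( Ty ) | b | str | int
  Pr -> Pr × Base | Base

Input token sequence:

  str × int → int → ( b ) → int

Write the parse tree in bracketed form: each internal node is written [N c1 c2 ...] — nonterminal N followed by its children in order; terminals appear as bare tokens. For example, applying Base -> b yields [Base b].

[Ty [Pr [Pr [Base str]] × [Base int]] → [Ty [Pr [Base int]] → [Ty [Pr [Base ( [Ty [Pr [Base b]]] )]] → [Ty [Pr [Base int]]]]]]

Ty
Pr → Ty
Pr × Base → Ty
Base × Base → Ty
str × Base → Ty
str × int → Ty
str × int → Pr → Ty
str × int → Base → Ty
str × int → int → Ty
str × int → int → Pr → Ty
str × int → int → Base → Ty
str × int → int → ( Ty ) → Ty
str × int → int → ( Pr ) → Ty
str × int → int → ( Base ) → Ty
str × int → int → ( b ) → Ty
str × int → int → ( b ) → Pr
str × int → int → ( b ) → Base
str × int → int → ( b ) → int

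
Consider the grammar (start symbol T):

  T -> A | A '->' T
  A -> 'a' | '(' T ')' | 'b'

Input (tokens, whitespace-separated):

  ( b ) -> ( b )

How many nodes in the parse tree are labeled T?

[T [A ( [T [A b]] )] -> [T [A ( [T [A b]] )]]]

4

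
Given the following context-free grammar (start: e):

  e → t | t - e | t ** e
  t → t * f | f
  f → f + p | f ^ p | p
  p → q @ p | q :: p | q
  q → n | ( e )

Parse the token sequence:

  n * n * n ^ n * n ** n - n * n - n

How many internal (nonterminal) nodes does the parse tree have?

[e [t [t [t [t [f [p [q n]]]] * [f [p [q n]]]] * [f [f [p [q n]]] ^ [p [q n]]]] * [f [p [q n]]]] ** [e [t [f [p [q n]]]] - [e [t [t [f [p [q n]]]] * [f [p [q n]]]] - [e [t [f [p [q n]]]]]]]]

39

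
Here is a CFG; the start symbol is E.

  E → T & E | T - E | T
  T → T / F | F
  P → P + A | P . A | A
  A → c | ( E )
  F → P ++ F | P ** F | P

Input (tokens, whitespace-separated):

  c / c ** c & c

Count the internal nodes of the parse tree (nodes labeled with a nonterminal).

[E [T [T [F [P [A c]]]] / [F [P [A c]] ** [F [P [A c]]]]] & [E [T [F [P [A c]]]]]]

17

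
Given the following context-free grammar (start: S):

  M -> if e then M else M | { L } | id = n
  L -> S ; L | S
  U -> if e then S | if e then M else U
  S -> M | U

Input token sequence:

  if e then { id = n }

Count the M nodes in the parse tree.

2

[S [U if e then [S [M { [L [S [M id = n]]] }]]]]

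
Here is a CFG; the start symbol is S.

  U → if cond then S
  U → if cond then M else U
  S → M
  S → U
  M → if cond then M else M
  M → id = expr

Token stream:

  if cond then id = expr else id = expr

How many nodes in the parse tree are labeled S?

[S [M if cond then [M id = expr] else [M id = expr]]]

1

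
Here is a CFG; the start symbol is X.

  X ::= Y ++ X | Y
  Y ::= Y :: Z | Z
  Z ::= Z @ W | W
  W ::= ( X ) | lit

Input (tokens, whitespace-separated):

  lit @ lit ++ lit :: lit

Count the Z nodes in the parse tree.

4

[X [Y [Z [Z [W lit]] @ [W lit]]] ++ [X [Y [Y [Z [W lit]]] :: [Z [W lit]]]]]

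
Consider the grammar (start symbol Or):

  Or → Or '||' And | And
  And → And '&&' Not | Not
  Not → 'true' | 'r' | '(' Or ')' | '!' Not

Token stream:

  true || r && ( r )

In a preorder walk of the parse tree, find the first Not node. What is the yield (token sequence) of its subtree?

true

[Or [Or [And [Not true]]] || [And [And [Not r]] && [Not ( [Or [And [Not r]]] )]]]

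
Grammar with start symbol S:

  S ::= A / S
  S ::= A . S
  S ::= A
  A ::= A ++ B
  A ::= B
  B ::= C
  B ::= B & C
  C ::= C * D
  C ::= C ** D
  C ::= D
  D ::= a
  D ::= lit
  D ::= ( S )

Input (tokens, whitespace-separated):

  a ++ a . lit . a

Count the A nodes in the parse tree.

4

[S [A [A [B [C [D a]]]] ++ [B [C [D a]]]] . [S [A [B [C [D lit]]]] . [S [A [B [C [D a]]]]]]]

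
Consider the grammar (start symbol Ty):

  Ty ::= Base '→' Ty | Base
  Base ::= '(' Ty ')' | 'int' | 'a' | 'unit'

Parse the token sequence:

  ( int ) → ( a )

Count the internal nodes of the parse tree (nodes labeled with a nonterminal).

[Ty [Base ( [Ty [Base int]] )] → [Ty [Base ( [Ty [Base a]] )]]]

8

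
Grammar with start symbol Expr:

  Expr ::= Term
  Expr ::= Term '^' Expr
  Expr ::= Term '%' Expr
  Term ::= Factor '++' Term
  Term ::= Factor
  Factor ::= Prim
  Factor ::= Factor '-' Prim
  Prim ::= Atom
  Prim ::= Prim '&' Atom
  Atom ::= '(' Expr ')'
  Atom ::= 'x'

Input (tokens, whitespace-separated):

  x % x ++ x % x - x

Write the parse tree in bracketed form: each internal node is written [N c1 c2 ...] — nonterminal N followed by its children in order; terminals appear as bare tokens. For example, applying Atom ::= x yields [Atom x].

Expr
Term % Expr
Factor % Expr
Prim % Expr
Atom % Expr
x % Expr
x % Term % Expr
x % Factor ++ Term % Expr
x % Prim ++ Term % Expr
x % Atom ++ Term % Expr
x % x ++ Term % Expr
x % x ++ Factor % Expr
x % x ++ Prim % Expr
x % x ++ Atom % Expr
x % x ++ x % Expr
x % x ++ x % Term
x % x ++ x % Factor
x % x ++ x % Factor - Prim
x % x ++ x % Prim - Prim
x % x ++ x % Atom - Prim
x % x ++ x % x - Prim
x % x ++ x % x - Atom
x % x ++ x % x - x

[Expr [Term [Factor [Prim [Atom x]]]] % [Expr [Term [Factor [Prim [Atom x]]] ++ [Term [Factor [Prim [Atom x]]]]] % [Expr [Term [Factor [Factor [Prim [Atom x]]] - [Prim [Atom x]]]]]]]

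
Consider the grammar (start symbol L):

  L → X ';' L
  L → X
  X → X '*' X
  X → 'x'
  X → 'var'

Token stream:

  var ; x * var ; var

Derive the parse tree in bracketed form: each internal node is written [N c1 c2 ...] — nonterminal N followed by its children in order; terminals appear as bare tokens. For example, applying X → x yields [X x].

[L [X var] ; [L [X [X x] * [X var]] ; [L [X var]]]]

L
X ; L
var ; L
var ; X ; L
var ; X * X ; L
var ; x * X ; L
var ; x * var ; L
var ; x * var ; X
var ; x * var ; var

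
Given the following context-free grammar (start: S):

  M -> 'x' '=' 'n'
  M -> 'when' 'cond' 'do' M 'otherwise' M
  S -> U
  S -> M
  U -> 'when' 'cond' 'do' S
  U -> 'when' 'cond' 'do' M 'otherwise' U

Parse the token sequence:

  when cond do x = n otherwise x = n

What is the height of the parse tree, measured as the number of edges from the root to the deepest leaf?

[S [M when cond do [M x = n] otherwise [M x = n]]]

3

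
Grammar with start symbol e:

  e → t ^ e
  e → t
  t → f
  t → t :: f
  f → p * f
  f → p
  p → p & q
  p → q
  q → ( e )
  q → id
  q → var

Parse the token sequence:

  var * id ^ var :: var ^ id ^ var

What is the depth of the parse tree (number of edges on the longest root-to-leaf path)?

[e [t [f [p [q var]] * [f [p [q id]]]]] ^ [e [t [t [f [p [q var]]]] :: [f [p [q var]]]] ^ [e [t [f [p [q id]]]] ^ [e [t [f [p [q var]]]]]]]]

8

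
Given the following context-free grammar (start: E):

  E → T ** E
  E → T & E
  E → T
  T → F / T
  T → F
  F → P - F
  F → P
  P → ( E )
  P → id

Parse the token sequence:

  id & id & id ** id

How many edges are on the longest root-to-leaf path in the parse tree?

7

[E [T [F [P id]]] & [E [T [F [P id]]] & [E [T [F [P id]]] ** [E [T [F [P id]]]]]]]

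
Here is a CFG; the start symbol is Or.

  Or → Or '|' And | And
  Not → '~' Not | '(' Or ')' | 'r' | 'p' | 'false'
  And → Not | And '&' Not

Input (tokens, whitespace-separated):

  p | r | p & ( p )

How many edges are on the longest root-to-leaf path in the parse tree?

[Or [Or [Or [And [Not p]]] | [And [Not r]]] | [And [And [Not p]] & [Not ( [Or [And [Not p]]] )]]]

6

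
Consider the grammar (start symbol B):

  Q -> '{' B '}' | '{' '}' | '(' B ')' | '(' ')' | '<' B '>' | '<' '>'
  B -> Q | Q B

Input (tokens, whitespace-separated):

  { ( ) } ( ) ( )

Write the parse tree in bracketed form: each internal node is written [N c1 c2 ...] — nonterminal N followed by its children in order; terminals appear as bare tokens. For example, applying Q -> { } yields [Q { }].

[B [Q { [B [Q ( )]] }] [B [Q ( )] [B [Q ( )]]]]

B
Q B
{ B } B
{ Q } B
{ ( ) } B
{ ( ) } Q B
{ ( ) } ( ) B
{ ( ) } ( ) Q
{ ( ) } ( ) ( )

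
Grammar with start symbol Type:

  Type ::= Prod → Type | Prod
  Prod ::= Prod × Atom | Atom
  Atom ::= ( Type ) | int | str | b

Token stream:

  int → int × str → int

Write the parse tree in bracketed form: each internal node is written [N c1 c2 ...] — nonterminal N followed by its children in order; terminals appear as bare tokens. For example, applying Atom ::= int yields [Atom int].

[Type [Prod [Atom int]] → [Type [Prod [Prod [Atom int]] × [Atom str]] → [Type [Prod [Atom int]]]]]

Type
Prod → Type
Atom → Type
int → Type
int → Prod → Type
int → Prod × Atom → Type
int → Atom × Atom → Type
int → int × Atom → Type
int → int × str → Type
int → int × str → Prod
int → int × str → Atom
int → int × str → int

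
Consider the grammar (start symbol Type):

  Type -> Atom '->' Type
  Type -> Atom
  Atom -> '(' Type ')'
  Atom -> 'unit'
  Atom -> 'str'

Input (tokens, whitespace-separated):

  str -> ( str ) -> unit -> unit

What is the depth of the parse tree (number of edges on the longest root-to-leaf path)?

5

[Type [Atom str] -> [Type [Atom ( [Type [Atom str]] )] -> [Type [Atom unit] -> [Type [Atom unit]]]]]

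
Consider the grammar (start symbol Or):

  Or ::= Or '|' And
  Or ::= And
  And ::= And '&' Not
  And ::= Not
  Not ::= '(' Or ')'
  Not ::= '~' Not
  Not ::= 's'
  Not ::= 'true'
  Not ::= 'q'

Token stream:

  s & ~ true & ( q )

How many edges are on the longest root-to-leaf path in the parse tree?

6

[Or [And [And [And [Not s]] & [Not ~ [Not true]]] & [Not ( [Or [And [Not q]]] )]]]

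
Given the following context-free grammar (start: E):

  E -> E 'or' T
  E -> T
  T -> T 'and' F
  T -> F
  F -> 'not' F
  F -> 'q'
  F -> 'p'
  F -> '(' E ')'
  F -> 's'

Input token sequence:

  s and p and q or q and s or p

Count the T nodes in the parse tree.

[E [E [E [T [T [T [F s]] and [F p]] and [F q]]] or [T [T [F q]] and [F s]]] or [T [F p]]]

6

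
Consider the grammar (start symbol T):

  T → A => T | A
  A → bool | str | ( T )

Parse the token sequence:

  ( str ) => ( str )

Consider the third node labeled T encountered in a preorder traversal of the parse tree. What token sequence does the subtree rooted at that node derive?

( str )

[T [A ( [T [A str]] )] => [T [A ( [T [A str]] )]]]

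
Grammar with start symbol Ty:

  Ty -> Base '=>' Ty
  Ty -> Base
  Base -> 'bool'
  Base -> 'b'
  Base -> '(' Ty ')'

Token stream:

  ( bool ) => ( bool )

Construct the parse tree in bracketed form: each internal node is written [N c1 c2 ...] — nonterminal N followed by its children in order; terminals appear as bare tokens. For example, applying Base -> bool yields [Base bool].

Ty
Base => Ty
( Ty ) => Ty
( Base ) => Ty
( bool ) => Ty
( bool ) => Base
( bool ) => ( Ty )
( bool ) => ( Base )
( bool ) => ( bool )

[Ty [Base ( [Ty [Base bool]] )] => [Ty [Base ( [Ty [Base bool]] )]]]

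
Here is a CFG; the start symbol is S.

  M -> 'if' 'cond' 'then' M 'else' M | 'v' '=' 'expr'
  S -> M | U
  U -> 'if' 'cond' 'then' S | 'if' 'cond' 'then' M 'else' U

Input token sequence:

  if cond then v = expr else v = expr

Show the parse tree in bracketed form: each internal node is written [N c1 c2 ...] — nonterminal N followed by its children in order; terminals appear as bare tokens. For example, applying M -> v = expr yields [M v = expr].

[S [M if cond then [M v = expr] else [M v = expr]]]

S
M
if cond then M else M
if cond then v = expr else M
if cond then v = expr else v = expr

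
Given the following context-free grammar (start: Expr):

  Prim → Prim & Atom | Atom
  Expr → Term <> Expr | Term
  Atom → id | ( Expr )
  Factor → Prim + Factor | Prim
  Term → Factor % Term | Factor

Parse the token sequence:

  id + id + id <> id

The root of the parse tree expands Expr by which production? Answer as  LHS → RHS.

Expr → Term <> Expr

[Expr [Term [Factor [Prim [Atom id]] + [Factor [Prim [Atom id]] + [Factor [Prim [Atom id]]]]]] <> [Expr [Term [Factor [Prim [Atom id]]]]]]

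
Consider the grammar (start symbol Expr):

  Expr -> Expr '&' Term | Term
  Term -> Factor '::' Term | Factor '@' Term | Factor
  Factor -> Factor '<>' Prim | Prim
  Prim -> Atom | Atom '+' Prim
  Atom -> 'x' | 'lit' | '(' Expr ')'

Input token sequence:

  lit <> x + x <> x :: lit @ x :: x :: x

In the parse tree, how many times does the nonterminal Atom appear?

8

[Expr [Term [Factor [Factor [Factor [Prim [Atom lit]]] <> [Prim [Atom x] + [Prim [Atom x]]]] <> [Prim [Atom x]]] :: [Term [Factor [Prim [Atom lit]]] @ [Term [Factor [Prim [Atom x]]] :: [Term [Factor [Prim [Atom x]]] :: [Term [Factor [Prim [Atom x]]]]]]]]]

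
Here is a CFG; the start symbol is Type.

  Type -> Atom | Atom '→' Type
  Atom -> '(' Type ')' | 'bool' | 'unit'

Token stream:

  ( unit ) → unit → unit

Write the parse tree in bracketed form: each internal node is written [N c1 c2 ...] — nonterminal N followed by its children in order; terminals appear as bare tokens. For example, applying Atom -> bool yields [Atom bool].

[Type [Atom ( [Type [Atom unit]] )] → [Type [Atom unit] → [Type [Atom unit]]]]

Type
Atom → Type
( Type ) → Type
( Atom ) → Type
( unit ) → Type
( unit ) → Atom → Type
( unit ) → unit → Type
( unit ) → unit → Atom
( unit ) → unit → unit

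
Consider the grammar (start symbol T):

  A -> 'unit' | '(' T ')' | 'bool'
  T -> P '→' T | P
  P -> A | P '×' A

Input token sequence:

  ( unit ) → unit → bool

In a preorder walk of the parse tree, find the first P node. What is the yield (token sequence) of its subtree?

[T [P [A ( [T [P [A unit]]] )]] → [T [P [A unit]] → [T [P [A bool]]]]]

( unit )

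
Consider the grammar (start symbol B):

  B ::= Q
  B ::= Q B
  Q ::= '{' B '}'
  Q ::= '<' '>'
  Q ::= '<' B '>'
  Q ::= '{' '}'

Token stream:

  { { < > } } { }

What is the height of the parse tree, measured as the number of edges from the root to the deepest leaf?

[B [Q { [B [Q { [B [Q < >]] }]] }] [B [Q { }]]]

6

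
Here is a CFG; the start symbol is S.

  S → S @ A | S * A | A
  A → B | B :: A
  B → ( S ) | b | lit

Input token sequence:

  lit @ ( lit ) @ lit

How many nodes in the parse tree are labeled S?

[S [S [S [A [B lit]]] @ [A [B ( [S [A [B lit]]] )]]] @ [A [B lit]]]

4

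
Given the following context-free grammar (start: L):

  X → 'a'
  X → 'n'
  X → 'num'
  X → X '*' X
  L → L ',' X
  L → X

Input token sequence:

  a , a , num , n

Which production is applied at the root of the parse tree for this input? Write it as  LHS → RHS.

[L [L [L [L [X a]] , [X a]] , [X num]] , [X n]]

L → L ',' X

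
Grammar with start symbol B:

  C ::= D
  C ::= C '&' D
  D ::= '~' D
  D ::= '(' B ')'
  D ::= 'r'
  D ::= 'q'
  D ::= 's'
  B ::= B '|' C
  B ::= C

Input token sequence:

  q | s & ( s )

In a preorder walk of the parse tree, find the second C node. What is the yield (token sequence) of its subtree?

[B [B [C [D q]]] | [C [C [D s]] & [D ( [B [C [D s]]] )]]]

s & ( s )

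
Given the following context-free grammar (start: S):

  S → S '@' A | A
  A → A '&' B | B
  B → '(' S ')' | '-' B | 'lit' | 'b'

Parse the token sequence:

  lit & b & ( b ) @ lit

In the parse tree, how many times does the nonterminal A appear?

[S [S [A [A [A [B lit]] & [B b]] & [B ( [S [A [B b]]] )]]] @ [A [B lit]]]

5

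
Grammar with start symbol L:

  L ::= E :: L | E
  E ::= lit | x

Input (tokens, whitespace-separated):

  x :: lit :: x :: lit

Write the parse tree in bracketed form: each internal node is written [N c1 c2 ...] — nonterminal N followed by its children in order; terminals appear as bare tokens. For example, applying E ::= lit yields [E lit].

L
E :: L
x :: L
x :: E :: L
x :: lit :: L
x :: lit :: E :: L
x :: lit :: x :: L
x :: lit :: x :: E
x :: lit :: x :: lit

[L [E x] :: [L [E lit] :: [L [E x] :: [L [E lit]]]]]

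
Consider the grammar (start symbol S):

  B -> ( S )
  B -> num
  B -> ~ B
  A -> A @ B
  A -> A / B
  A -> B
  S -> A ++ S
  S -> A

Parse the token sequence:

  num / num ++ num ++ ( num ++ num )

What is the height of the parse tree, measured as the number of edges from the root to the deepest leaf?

9

[S [A [A [B num]] / [B num]] ++ [S [A [B num]] ++ [S [A [B ( [S [A [B num]] ++ [S [A [B num]]]] )]]]]]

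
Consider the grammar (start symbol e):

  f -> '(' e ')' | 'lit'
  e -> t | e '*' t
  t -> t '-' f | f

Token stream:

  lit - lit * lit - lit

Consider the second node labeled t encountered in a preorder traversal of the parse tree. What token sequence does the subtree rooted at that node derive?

[e [e [t [t [f lit]] - [f lit]]] * [t [t [f lit]] - [f lit]]]

lit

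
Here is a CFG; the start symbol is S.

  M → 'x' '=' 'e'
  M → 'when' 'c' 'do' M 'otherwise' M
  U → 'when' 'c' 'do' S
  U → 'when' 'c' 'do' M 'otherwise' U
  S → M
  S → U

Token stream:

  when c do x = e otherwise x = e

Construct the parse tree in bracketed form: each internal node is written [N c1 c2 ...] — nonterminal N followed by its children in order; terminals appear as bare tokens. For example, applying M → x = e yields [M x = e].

[S [M when c do [M x = e] otherwise [M x = e]]]

S
M
when c do M otherwise M
when c do x = e otherwise M
when c do x = e otherwise x = e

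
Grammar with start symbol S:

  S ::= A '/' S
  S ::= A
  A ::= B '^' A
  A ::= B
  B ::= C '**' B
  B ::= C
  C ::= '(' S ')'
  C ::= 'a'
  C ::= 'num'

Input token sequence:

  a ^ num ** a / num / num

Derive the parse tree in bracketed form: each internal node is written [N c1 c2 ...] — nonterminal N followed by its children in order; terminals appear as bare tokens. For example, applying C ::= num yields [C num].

S
A / S
B ^ A / S
C ^ A / S
a ^ A / S
a ^ B / S
a ^ C ** B / S
a ^ num ** B / S
a ^ num ** C / S
a ^ num ** a / S
a ^ num ** a / A / S
a ^ num ** a / B / S
a ^ num ** a / C / S
a ^ num ** a / num / S
a ^ num ** a / num / A
a ^ num ** a / num / B
a ^ num ** a / num / C
a ^ num ** a / num / num

[S [A [B [C a]] ^ [A [B [C num] ** [B [C a]]]]] / [S [A [B [C num]]] / [S [A [B [C num]]]]]]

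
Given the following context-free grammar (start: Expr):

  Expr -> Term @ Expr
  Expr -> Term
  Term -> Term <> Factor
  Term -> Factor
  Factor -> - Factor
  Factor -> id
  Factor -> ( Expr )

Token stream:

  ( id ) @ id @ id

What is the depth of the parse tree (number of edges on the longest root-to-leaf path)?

6

[Expr [Term [Factor ( [Expr [Term [Factor id]]] )]] @ [Expr [Term [Factor id]] @ [Expr [Term [Factor id]]]]]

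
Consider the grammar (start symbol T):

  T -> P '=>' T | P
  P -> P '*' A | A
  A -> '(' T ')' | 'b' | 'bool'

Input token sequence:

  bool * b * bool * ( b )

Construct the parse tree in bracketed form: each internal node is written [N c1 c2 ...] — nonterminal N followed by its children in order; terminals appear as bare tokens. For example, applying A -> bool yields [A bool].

T
P
P * A
P * A * A
P * A * A * A
A * A * A * A
bool * A * A * A
bool * b * A * A
bool * b * bool * A
bool * b * bool * ( T )
bool * b * bool * ( P )
bool * b * bool * ( A )
bool * b * bool * ( b )

[T [P [P [P [P [A bool]] * [A b]] * [A bool]] * [A ( [T [P [A b]]] )]]]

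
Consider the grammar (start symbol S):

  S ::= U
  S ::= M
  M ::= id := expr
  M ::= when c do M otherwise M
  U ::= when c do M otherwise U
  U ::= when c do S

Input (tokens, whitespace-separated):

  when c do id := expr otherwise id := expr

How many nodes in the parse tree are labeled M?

3

[S [M when c do [M id := expr] otherwise [M id := expr]]]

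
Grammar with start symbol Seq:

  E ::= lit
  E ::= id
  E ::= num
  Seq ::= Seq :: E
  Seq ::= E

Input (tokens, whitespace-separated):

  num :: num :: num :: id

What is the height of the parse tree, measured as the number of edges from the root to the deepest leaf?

5

[Seq [Seq [Seq [Seq [E num]] :: [E num]] :: [E num]] :: [E id]]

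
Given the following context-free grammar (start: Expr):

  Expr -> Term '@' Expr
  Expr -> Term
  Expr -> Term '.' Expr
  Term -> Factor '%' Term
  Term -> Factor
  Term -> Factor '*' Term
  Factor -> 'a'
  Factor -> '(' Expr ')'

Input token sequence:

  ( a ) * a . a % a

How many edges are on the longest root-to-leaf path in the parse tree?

[Expr [Term [Factor ( [Expr [Term [Factor a]]] )] * [Term [Factor a]]] . [Expr [Term [Factor a] % [Term [Factor a]]]]]

6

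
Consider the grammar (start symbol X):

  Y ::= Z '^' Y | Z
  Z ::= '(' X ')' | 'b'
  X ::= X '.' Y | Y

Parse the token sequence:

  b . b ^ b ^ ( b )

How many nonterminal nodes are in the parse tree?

[X [X [Y [Z b]]] . [Y [Z b] ^ [Y [Z b] ^ [Y [Z ( [X [Y [Z b]]] )]]]]]

13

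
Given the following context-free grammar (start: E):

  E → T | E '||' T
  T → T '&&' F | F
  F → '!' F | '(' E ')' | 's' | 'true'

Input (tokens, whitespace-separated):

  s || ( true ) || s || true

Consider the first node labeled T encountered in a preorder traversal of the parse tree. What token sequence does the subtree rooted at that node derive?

s

[E [E [E [E [T [F s]]] || [T [F ( [E [T [F true]]] )]]] || [T [F s]]] || [T [F true]]]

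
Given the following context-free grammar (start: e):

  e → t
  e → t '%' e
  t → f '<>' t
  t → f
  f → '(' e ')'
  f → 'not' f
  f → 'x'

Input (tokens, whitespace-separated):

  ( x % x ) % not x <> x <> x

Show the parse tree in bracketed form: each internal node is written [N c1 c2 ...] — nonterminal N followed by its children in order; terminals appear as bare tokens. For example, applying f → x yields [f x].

e
t % e
f % e
( e ) % e
( t % e ) % e
( f % e ) % e
( x % e ) % e
( x % t ) % e
( x % f ) % e
( x % x ) % e
( x % x ) % t
( x % x ) % f <> t
( x % x ) % not f <> t
( x % x ) % not x <> t
( x % x ) % not x <> f <> t
( x % x ) % not x <> x <> t
( x % x ) % not x <> x <> f
( x % x ) % not x <> x <> x

[e [t [f ( [e [t [f x]] % [e [t [f x]]]] )]] % [e [t [f not [f x]] <> [t [f x] <> [t [f x]]]]]]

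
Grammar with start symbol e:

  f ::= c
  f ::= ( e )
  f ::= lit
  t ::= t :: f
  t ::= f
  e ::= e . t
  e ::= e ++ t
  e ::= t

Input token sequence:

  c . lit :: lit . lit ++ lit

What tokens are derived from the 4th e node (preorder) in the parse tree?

[e [e [e [e [t [f c]]] . [t [t [f lit]] :: [f lit]]] . [t [f lit]]] ++ [t [f lit]]]

c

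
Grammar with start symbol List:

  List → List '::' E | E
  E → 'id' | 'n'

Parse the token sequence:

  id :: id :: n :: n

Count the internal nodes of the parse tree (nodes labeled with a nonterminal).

[List [List [List [List [E id]] :: [E id]] :: [E n]] :: [E n]]

8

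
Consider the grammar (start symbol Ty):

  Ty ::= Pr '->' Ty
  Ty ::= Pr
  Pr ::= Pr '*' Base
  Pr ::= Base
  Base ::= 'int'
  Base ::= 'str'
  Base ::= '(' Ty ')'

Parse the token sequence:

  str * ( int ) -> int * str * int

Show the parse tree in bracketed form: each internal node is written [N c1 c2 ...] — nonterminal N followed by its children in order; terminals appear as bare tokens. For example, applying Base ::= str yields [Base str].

[Ty [Pr [Pr [Base str]] * [Base ( [Ty [Pr [Base int]]] )]] -> [Ty [Pr [Pr [Pr [Base int]] * [Base str]] * [Base int]]]]

Ty
Pr -> Ty
Pr * Base -> Ty
Base * Base -> Ty
str * Base -> Ty
str * ( Ty ) -> Ty
str * ( Pr ) -> Ty
str * ( Base ) -> Ty
str * ( int ) -> Ty
str * ( int ) -> Pr
str * ( int ) -> Pr * Base
str * ( int ) -> Pr * Base * Base
str * ( int ) -> Base * Base * Base
str * ( int ) -> int * Base * Base
str * ( int ) -> int * str * Base
str * ( int ) -> int * str * int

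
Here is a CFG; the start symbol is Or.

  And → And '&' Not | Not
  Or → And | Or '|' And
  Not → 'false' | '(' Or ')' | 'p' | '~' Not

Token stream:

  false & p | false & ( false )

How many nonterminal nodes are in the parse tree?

13

[Or [Or [And [And [Not false]] & [Not p]]] | [And [And [Not false]] & [Not ( [Or [And [Not false]]] )]]]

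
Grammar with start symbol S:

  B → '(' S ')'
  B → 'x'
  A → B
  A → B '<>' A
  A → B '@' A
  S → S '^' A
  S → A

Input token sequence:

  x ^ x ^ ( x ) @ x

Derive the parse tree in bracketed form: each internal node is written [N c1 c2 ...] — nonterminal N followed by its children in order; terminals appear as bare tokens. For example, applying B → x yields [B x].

S
S ^ A
S ^ A ^ A
A ^ A ^ A
B ^ A ^ A
x ^ A ^ A
x ^ B ^ A
x ^ x ^ A
x ^ x ^ B @ A
x ^ x ^ ( S ) @ A
x ^ x ^ ( A ) @ A
x ^ x ^ ( B ) @ A
x ^ x ^ ( x ) @ A
x ^ x ^ ( x ) @ B
x ^ x ^ ( x ) @ x

[S [S [S [A [B x]]] ^ [A [B x]]] ^ [A [B ( [S [A [B x]]] )] @ [A [B x]]]]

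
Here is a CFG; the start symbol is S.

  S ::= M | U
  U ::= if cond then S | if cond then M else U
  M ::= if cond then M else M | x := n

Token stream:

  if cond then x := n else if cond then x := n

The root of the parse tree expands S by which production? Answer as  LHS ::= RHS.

S ::= U

[S [U if cond then [M x := n] else [U if cond then [S [M x := n]]]]]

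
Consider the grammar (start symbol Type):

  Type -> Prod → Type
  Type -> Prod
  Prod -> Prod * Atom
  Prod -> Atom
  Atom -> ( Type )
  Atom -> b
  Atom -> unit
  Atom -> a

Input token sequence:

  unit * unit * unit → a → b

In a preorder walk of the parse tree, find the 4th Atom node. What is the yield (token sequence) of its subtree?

a

[Type [Prod [Prod [Prod [Atom unit]] * [Atom unit]] * [Atom unit]] → [Type [Prod [Atom a]] → [Type [Prod [Atom b]]]]]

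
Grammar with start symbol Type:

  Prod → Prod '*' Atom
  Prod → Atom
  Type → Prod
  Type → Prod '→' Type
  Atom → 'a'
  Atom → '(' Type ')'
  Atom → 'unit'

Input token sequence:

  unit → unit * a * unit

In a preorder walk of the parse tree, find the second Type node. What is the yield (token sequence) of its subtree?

[Type [Prod [Atom unit]] → [Type [Prod [Prod [Prod [Atom unit]] * [Atom a]] * [Atom unit]]]]

unit * a * unit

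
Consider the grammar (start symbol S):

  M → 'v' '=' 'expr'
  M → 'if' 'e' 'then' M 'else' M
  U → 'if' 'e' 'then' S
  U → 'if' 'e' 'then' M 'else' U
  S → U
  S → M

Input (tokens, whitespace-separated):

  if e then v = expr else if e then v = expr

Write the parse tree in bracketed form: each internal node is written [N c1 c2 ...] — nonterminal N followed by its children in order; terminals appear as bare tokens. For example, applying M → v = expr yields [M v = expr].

S
U
if e then M else U
if e then v = expr else U
if e then v = expr else if e then S
if e then v = expr else if e then M
if e then v = expr else if e then v = expr

[S [U if e then [M v = expr] else [U if e then [S [M v = expr]]]]]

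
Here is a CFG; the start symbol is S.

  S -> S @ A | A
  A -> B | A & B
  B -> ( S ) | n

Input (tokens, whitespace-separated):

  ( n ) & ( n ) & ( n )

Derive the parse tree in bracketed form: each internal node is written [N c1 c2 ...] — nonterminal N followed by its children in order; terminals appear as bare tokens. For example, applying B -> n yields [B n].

[S [A [A [A [B ( [S [A [B n]]] )]] & [B ( [S [A [B n]]] )]] & [B ( [S [A [B n]]] )]]]

S
A
A & B
A & B & B
B & B & B
( S ) & B & B
( A ) & B & B
( B ) & B & B
( n ) & B & B
( n ) & ( S ) & B
( n ) & ( A ) & B
( n ) & ( B ) & B
( n ) & ( n ) & B
( n ) & ( n ) & ( S )
( n ) & ( n ) & ( A )
( n ) & ( n ) & ( B )
( n ) & ( n ) & ( n )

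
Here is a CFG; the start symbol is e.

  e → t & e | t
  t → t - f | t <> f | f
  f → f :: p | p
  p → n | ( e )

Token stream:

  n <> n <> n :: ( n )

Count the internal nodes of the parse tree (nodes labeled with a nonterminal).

[e [t [t [t [f [p n]]] <> [f [p n]]] <> [f [f [p n]] :: [p ( [e [t [f [p n]]]] )]]]]

16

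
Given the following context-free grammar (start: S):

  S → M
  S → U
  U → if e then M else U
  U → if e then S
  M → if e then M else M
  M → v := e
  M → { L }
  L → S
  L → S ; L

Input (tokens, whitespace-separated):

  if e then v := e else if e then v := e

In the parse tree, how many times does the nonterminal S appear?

[S [U if e then [M v := e] else [U if e then [S [M v := e]]]]]

2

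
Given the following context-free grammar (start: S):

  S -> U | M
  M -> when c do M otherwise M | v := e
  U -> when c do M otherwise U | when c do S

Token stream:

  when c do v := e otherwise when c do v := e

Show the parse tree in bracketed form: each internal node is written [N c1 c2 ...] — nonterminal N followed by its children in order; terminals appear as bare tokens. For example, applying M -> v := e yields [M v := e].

[S [U when c do [M v := e] otherwise [U when c do [S [M v := e]]]]]

S
U
when c do M otherwise U
when c do v := e otherwise U
when c do v := e otherwise when c do S
when c do v := e otherwise when c do M
when c do v := e otherwise when c do v := e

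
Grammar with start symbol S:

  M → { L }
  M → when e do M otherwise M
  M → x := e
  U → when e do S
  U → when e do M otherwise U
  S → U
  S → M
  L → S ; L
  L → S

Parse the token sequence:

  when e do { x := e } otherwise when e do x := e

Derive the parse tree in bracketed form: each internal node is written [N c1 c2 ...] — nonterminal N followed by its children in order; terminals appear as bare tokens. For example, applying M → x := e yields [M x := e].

[S [U when e do [M { [L [S [M x := e]]] }] otherwise [U when e do [S [M x := e]]]]]

S
U
when e do M otherwise U
when e do { L } otherwise U
when e do { S } otherwise U
when e do { M } otherwise U
when e do { x := e } otherwise U
when e do { x := e } otherwise when e do S
when e do { x := e } otherwise when e do M
when e do { x := e } otherwise when e do x := e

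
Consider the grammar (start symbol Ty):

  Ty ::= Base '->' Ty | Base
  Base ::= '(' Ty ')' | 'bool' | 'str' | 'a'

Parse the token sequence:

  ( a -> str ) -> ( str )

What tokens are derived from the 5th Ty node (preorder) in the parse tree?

[Ty [Base ( [Ty [Base a] -> [Ty [Base str]]] )] -> [Ty [Base ( [Ty [Base str]] )]]]

str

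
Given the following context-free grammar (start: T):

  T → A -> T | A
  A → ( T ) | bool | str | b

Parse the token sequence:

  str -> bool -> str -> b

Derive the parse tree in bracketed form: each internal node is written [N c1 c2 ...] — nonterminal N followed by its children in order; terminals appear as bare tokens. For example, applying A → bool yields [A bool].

[T [A str] -> [T [A bool] -> [T [A str] -> [T [A b]]]]]

T
A -> T
str -> T
str -> A -> T
str -> bool -> T
str -> bool -> A -> T
str -> bool -> str -> T
str -> bool -> str -> A
str -> bool -> str -> b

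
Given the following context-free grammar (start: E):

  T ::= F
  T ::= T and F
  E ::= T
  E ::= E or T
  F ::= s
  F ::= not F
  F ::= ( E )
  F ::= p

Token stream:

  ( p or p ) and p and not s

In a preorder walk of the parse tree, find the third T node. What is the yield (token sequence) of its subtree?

( p or p )

[E [T [T [T [F ( [E [E [T [F p]]] or [T [F p]]] )]] and [F p]] and [F not [F s]]]]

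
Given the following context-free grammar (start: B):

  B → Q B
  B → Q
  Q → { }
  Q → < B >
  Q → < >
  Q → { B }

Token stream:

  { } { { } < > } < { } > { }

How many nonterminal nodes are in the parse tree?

14

[B [Q { }] [B [Q { [B [Q { }] [B [Q < >]]] }] [B [Q < [B [Q { }]] >] [B [Q { }]]]]]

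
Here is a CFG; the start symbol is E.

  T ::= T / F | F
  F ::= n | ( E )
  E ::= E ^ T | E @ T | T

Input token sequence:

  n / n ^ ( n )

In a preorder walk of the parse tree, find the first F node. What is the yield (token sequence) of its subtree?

[E [E [T [T [F n]] / [F n]]] ^ [T [F ( [E [T [F n]]] )]]]

n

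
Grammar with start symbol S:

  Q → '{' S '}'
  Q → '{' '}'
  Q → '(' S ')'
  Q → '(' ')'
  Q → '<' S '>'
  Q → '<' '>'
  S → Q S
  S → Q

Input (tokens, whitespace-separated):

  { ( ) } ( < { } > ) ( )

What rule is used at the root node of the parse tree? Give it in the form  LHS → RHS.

S → Q S

[S [Q { [S [Q ( )]] }] [S [Q ( [S [Q < [S [Q { }]] >]] )] [S [Q ( )]]]]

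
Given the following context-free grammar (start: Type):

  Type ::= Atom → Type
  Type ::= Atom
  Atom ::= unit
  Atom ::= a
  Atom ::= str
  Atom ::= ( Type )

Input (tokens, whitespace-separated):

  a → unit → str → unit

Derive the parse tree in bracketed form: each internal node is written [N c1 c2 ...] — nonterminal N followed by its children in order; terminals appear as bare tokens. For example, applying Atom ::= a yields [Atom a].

[Type [Atom a] → [Type [Atom unit] → [Type [Atom str] → [Type [Atom unit]]]]]

Type
Atom → Type
a → Type
a → Atom → Type
a → unit → Type
a → unit → Atom → Type
a → unit → str → Type
a → unit → str → Atom
a → unit → str → unit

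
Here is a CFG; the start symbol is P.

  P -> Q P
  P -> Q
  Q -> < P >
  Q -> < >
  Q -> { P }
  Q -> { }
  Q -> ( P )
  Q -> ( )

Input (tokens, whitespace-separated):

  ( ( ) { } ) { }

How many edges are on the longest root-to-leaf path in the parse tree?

5

[P [Q ( [P [Q ( )] [P [Q { }]]] )] [P [Q { }]]]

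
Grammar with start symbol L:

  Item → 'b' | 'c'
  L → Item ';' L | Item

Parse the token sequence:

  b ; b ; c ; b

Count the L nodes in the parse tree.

4

[L [Item b] ; [L [Item b] ; [L [Item c] ; [L [Item b]]]]]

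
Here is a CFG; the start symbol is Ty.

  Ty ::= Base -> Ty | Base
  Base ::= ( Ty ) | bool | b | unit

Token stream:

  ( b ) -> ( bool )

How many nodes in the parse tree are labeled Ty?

[Ty [Base ( [Ty [Base b]] )] -> [Ty [Base ( [Ty [Base bool]] )]]]

4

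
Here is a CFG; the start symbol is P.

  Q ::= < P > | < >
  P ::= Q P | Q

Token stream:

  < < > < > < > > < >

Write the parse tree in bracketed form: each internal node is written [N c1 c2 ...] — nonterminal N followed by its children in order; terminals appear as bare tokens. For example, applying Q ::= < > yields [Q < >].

P
Q P
< P > P
< Q P > P
< < > P > P
< < > Q P > P
< < > < > P > P
< < > < > Q > P
< < > < > < > > P
< < > < > < > > Q
< < > < > < > > < >

[P [Q < [P [Q < >] [P [Q < >] [P [Q < >]]]] >] [P [Q < >]]]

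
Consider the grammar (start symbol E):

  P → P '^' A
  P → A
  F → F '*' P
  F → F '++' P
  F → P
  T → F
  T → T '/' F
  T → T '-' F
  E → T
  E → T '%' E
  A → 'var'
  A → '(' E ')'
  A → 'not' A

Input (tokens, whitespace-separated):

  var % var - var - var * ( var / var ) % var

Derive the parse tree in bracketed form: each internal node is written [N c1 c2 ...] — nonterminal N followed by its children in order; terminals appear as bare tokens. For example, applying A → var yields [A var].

[E [T [F [P [A var]]]] % [E [T [T [T [F [P [A var]]]] - [F [P [A var]]]] - [F [F [P [A var]]] * [P [A ( [E [T [T [F [P [A var]]]] / [F [P [A var]]]]] )]]]] % [E [T [F [P [A var]]]]]]]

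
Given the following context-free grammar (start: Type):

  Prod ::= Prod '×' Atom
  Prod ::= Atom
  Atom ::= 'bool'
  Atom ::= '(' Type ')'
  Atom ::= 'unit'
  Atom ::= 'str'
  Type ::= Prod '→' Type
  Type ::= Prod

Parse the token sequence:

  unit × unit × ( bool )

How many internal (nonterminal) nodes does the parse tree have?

[Type [Prod [Prod [Prod [Atom unit]] × [Atom unit]] × [Atom ( [Type [Prod [Atom bool]]] )]]]

10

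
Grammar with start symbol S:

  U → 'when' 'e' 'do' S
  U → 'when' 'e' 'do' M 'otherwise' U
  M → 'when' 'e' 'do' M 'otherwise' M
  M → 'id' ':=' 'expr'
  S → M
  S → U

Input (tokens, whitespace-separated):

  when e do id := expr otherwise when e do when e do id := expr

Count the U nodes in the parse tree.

[S [U when e do [M id := expr] otherwise [U when e do [S [U when e do [S [M id := expr]]]]]]]

3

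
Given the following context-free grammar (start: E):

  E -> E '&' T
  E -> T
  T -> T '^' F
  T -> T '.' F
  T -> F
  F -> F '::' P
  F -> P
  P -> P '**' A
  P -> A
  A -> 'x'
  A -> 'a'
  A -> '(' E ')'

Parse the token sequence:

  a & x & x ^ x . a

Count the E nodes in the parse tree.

3

[E [E [E [T [F [P [A a]]]]] & [T [F [P [A x]]]]] & [T [T [T [F [P [A x]]]] ^ [F [P [A x]]]] . [F [P [A a]]]]]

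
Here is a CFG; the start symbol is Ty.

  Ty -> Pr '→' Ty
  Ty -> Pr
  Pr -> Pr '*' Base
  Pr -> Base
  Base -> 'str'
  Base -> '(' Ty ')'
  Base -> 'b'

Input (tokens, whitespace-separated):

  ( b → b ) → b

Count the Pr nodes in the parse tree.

4

[Ty [Pr [Base ( [Ty [Pr [Base b]] → [Ty [Pr [Base b]]]] )]] → [Ty [Pr [Base b]]]]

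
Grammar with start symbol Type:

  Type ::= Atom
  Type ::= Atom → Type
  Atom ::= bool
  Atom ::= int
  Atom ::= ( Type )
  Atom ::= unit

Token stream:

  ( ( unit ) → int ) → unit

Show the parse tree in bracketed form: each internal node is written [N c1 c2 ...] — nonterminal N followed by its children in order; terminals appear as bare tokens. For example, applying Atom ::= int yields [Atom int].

Type
Atom → Type
( Type ) → Type
( Atom → Type ) → Type
( ( Type ) → Type ) → Type
( ( Atom ) → Type ) → Type
( ( unit ) → Type ) → Type
( ( unit ) → Atom ) → Type
( ( unit ) → int ) → Type
( ( unit ) → int ) → Atom
( ( unit ) → int ) → unit

[Type [Atom ( [Type [Atom ( [Type [Atom unit]] )] → [Type [Atom int]]] )] → [Type [Atom unit]]]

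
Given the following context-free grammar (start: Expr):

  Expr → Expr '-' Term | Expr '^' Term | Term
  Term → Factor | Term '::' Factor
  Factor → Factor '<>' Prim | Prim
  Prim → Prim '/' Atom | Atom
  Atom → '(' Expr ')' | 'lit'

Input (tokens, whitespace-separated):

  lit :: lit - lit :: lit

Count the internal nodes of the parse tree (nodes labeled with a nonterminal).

[Expr [Expr [Term [Term [Factor [Prim [Atom lit]]]] :: [Factor [Prim [Atom lit]]]]] - [Term [Term [Factor [Prim [Atom lit]]]] :: [Factor [Prim [Atom lit]]]]]

18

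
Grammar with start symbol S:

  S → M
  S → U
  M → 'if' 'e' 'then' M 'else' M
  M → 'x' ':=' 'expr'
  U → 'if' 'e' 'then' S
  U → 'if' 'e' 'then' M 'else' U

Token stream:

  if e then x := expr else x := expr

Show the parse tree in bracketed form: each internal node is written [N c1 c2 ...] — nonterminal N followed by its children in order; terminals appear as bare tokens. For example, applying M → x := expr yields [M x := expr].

S
M
if e then M else M
if e then x := expr else M
if e then x := expr else x := expr

[S [M if e then [M x := expr] else [M x := expr]]]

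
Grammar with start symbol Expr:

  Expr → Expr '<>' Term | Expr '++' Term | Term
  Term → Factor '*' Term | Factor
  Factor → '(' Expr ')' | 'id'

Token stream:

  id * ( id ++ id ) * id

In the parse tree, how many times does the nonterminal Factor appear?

5

[Expr [Term [Factor id] * [Term [Factor ( [Expr [Expr [Term [Factor id]]] ++ [Term [Factor id]]] )] * [Term [Factor id]]]]]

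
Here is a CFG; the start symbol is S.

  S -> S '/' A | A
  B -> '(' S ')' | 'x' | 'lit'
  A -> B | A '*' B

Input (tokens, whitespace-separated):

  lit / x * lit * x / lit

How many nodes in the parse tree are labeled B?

5

[S [S [S [A [B lit]]] / [A [A [A [B x]] * [B lit]] * [B x]]] / [A [B lit]]]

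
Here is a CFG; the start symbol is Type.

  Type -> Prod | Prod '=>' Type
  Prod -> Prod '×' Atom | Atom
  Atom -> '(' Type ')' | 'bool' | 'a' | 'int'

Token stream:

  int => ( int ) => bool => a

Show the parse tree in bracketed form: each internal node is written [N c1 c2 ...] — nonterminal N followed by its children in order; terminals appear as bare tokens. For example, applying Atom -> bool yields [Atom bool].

Type
Prod => Type
Atom => Type
int => Type
int => Prod => Type
int => Atom => Type
int => ( Type ) => Type
int => ( Prod ) => Type
int => ( Atom ) => Type
int => ( int ) => Type
int => ( int ) => Prod => Type
int => ( int ) => Atom => Type
int => ( int ) => bool => Type
int => ( int ) => bool => Prod
int => ( int ) => bool => Atom
int => ( int ) => bool => a

[Type [Prod [Atom int]] => [Type [Prod [Atom ( [Type [Prod [Atom int]]] )]] => [Type [Prod [Atom bool]] => [Type [Prod [Atom a]]]]]]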